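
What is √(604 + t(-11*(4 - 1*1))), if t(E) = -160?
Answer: 2*√111 ≈ 21.071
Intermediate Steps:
√(604 + t(-11*(4 - 1*1))) = √(604 - 160) = √444 = 2*√111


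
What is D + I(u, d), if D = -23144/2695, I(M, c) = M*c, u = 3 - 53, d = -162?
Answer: 1982396/245 ≈ 8091.4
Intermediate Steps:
u = -50
D = -2104/245 (D = -23144*1/2695 = -2104/245 ≈ -8.5878)
D + I(u, d) = -2104/245 - 50*(-162) = -2104/245 + 8100 = 1982396/245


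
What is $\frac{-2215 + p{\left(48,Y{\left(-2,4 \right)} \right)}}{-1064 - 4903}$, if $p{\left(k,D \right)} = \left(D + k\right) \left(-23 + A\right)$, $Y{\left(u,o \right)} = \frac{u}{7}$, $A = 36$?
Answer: $\frac{3721}{13923} \approx 0.26726$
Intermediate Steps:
$Y{\left(u,o \right)} = \frac{u}{7}$ ($Y{\left(u,o \right)} = u \frac{1}{7} = \frac{u}{7}$)
$p{\left(k,D \right)} = 13 D + 13 k$ ($p{\left(k,D \right)} = \left(D + k\right) \left(-23 + 36\right) = \left(D + k\right) 13 = 13 D + 13 k$)
$\frac{-2215 + p{\left(48,Y{\left(-2,4 \right)} \right)}}{-1064 - 4903} = \frac{-2215 + \left(13 \cdot \frac{1}{7} \left(-2\right) + 13 \cdot 48\right)}{-1064 - 4903} = \frac{-2215 + \left(13 \left(- \frac{2}{7}\right) + 624\right)}{-5967} = \left(-2215 + \left(- \frac{26}{7} + 624\right)\right) \left(- \frac{1}{5967}\right) = \left(-2215 + \frac{4342}{7}\right) \left(- \frac{1}{5967}\right) = \left(- \frac{11163}{7}\right) \left(- \frac{1}{5967}\right) = \frac{3721}{13923}$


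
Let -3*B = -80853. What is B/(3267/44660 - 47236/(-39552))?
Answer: 270488860320/12720319 ≈ 21264.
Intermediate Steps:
B = 26951 (B = -⅓*(-80853) = 26951)
B/(3267/44660 - 47236/(-39552)) = 26951/(3267/44660 - 47236/(-39552)) = 26951/(3267*(1/44660) - 47236*(-1/39552)) = 26951/(297/4060 + 11809/9888) = 26951/(12720319/10036320) = 26951*(10036320/12720319) = 270488860320/12720319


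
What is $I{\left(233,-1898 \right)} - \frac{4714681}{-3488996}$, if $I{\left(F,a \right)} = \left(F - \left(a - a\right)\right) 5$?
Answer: $\frac{4069395021}{3488996} \approx 1166.4$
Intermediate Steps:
$I{\left(F,a \right)} = 5 F$ ($I{\left(F,a \right)} = \left(F - 0\right) 5 = \left(F + 0\right) 5 = F 5 = 5 F$)
$I{\left(233,-1898 \right)} - \frac{4714681}{-3488996} = 5 \cdot 233 - \frac{4714681}{-3488996} = 1165 - 4714681 \left(- \frac{1}{3488996}\right) = 1165 - - \frac{4714681}{3488996} = 1165 + \frac{4714681}{3488996} = \frac{4069395021}{3488996}$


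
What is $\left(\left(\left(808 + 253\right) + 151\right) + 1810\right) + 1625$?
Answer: $4647$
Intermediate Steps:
$\left(\left(\left(808 + 253\right) + 151\right) + 1810\right) + 1625 = \left(\left(1061 + 151\right) + 1810\right) + 1625 = \left(1212 + 1810\right) + 1625 = 3022 + 1625 = 4647$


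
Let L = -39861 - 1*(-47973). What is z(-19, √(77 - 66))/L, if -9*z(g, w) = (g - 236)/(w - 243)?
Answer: -2295/159638752 - 85*√11/1436748768 ≈ -1.4572e-5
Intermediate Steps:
L = 8112 (L = -39861 + 47973 = 8112)
z(g, w) = -(-236 + g)/(9*(-243 + w)) (z(g, w) = -(g - 236)/(9*(w - 243)) = -(-236 + g)/(9*(-243 + w)))
z(-19, √(77 - 66))/L = ((236 - 1*(-19))/(9*(-243 + √(77 - 66))))/8112 = ((236 + 19)/(9*(-243 + √11)))*(1/8112) = ((⅑)*255/(-243 + √11))*(1/8112) = (85/(3*(-243 + √11)))*(1/8112) = 85/(24336*(-243 + √11))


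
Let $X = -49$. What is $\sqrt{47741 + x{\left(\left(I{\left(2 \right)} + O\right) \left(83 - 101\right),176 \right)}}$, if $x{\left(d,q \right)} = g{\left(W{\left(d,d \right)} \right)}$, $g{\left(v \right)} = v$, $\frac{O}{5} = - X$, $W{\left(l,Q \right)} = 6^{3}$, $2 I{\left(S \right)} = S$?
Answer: $\sqrt{47957} \approx 218.99$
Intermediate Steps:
$I{\left(S \right)} = \frac{S}{2}$
$W{\left(l,Q \right)} = 216$
$O = 245$ ($O = 5 \left(\left(-1\right) \left(-49\right)\right) = 5 \cdot 49 = 245$)
$x{\left(d,q \right)} = 216$
$\sqrt{47741 + x{\left(\left(I{\left(2 \right)} + O\right) \left(83 - 101\right),176 \right)}} = \sqrt{47741 + 216} = \sqrt{47957}$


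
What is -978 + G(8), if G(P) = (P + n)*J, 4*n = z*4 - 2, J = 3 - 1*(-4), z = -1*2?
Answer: -1879/2 ≈ -939.50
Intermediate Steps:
z = -2
J = 7 (J = 3 + 4 = 7)
n = -5/2 (n = (-2*4 - 2)/4 = (-8 - 2)/4 = (¼)*(-10) = -5/2 ≈ -2.5000)
G(P) = -35/2 + 7*P (G(P) = (P - 5/2)*7 = (-5/2 + P)*7 = -35/2 + 7*P)
-978 + G(8) = -978 + (-35/2 + 7*8) = -978 + (-35/2 + 56) = -978 + 77/2 = -1879/2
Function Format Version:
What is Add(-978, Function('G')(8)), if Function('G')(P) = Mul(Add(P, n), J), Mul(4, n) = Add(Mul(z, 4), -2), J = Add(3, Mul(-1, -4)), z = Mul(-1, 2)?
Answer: Rational(-1879, 2) ≈ -939.50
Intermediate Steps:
z = -2
J = 7 (J = Add(3, 4) = 7)
n = Rational(-5, 2) (n = Mul(Rational(1, 4), Add(Mul(-2, 4), -2)) = Mul(Rational(1, 4), Add(-8, -2)) = Mul(Rational(1, 4), -10) = Rational(-5, 2) ≈ -2.5000)
Function('G')(P) = Add(Rational(-35, 2), Mul(7, P)) (Function('G')(P) = Mul(Add(P, Rational(-5, 2)), 7) = Mul(Add(Rational(-5, 2), P), 7) = Add(Rational(-35, 2), Mul(7, P)))
Add(-978, Function('G')(8)) = Add(-978, Add(Rational(-35, 2), Mul(7, 8))) = Add(-978, Add(Rational(-35, 2), 56)) = Add(-978, Rational(77, 2)) = Rational(-1879, 2)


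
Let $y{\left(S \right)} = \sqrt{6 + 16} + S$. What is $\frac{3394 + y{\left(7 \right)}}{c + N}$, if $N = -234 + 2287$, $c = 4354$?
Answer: $\frac{3401}{6407} + \frac{\sqrt{22}}{6407} \approx 0.53156$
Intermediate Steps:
$y{\left(S \right)} = S + \sqrt{22}$ ($y{\left(S \right)} = \sqrt{22} + S = S + \sqrt{22}$)
$N = 2053$
$\frac{3394 + y{\left(7 \right)}}{c + N} = \frac{3394 + \left(7 + \sqrt{22}\right)}{4354 + 2053} = \frac{3401 + \sqrt{22}}{6407} = \left(3401 + \sqrt{22}\right) \frac{1}{6407} = \frac{3401}{6407} + \frac{\sqrt{22}}{6407}$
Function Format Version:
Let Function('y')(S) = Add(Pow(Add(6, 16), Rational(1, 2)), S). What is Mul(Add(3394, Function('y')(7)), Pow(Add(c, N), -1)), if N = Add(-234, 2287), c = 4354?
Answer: Add(Rational(3401, 6407), Mul(Rational(1, 6407), Pow(22, Rational(1, 2)))) ≈ 0.53156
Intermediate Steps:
Function('y')(S) = Add(S, Pow(22, Rational(1, 2))) (Function('y')(S) = Add(Pow(22, Rational(1, 2)), S) = Add(S, Pow(22, Rational(1, 2))))
N = 2053
Mul(Add(3394, Function('y')(7)), Pow(Add(c, N), -1)) = Mul(Add(3394, Add(7, Pow(22, Rational(1, 2)))), Pow(Add(4354, 2053), -1)) = Mul(Add(3401, Pow(22, Rational(1, 2))), Pow(6407, -1)) = Mul(Add(3401, Pow(22, Rational(1, 2))), Rational(1, 6407)) = Add(Rational(3401, 6407), Mul(Rational(1, 6407), Pow(22, Rational(1, 2))))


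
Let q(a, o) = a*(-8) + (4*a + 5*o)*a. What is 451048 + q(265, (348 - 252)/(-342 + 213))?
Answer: 31340204/43 ≈ 7.2884e+5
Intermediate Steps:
q(a, o) = -8*a + a*(4*a + 5*o)
451048 + q(265, (348 - 252)/(-342 + 213)) = 451048 + 265*(-8 + 4*265 + 5*((348 - 252)/(-342 + 213))) = 451048 + 265*(-8 + 1060 + 5*(96/(-129))) = 451048 + 265*(-8 + 1060 + 5*(96*(-1/129))) = 451048 + 265*(-8 + 1060 + 5*(-32/43)) = 451048 + 265*(-8 + 1060 - 160/43) = 451048 + 265*(45076/43) = 451048 + 11945140/43 = 31340204/43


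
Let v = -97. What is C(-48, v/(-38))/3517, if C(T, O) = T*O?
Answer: -2328/66823 ≈ -0.034838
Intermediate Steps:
C(T, O) = O*T
C(-48, v/(-38))/3517 = (-97/(-38)*(-48))/3517 = (-97*(-1/38)*(-48))*(1/3517) = ((97/38)*(-48))*(1/3517) = -2328/19*1/3517 = -2328/66823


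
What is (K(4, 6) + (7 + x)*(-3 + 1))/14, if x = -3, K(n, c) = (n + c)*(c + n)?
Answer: 46/7 ≈ 6.5714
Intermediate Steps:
K(n, c) = (c + n)**2 (K(n, c) = (c + n)*(c + n) = (c + n)**2)
(K(4, 6) + (7 + x)*(-3 + 1))/14 = ((6 + 4)**2 + (7 - 3)*(-3 + 1))/14 = (10**2 + 4*(-2))*(1/14) = (100 - 8)*(1/14) = 92*(1/14) = 46/7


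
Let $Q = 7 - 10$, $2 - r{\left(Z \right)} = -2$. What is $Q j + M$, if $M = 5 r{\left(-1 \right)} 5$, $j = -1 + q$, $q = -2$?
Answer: $109$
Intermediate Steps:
$r{\left(Z \right)} = 4$ ($r{\left(Z \right)} = 2 - -2 = 2 + 2 = 4$)
$Q = -3$ ($Q = 7 - 10 = -3$)
$j = -3$ ($j = -1 - 2 = -3$)
$M = 100$ ($M = 5 \cdot 4 \cdot 5 = 20 \cdot 5 = 100$)
$Q j + M = \left(-3\right) \left(-3\right) + 100 = 9 + 100 = 109$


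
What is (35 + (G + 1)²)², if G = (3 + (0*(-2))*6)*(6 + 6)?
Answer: 1971216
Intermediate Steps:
G = 36 (G = (3 + 0*6)*12 = (3 + 0)*12 = 3*12 = 36)
(35 + (G + 1)²)² = (35 + (36 + 1)²)² = (35 + 37²)² = (35 + 1369)² = 1404² = 1971216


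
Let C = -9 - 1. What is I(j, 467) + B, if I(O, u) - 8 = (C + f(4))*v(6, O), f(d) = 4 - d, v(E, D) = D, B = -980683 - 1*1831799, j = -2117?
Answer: -2791304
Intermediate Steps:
B = -2812482 (B = -980683 - 1831799 = -2812482)
C = -10
I(O, u) = 8 - 10*O (I(O, u) = 8 + (-10 + (4 - 1*4))*O = 8 + (-10 + (4 - 4))*O = 8 + (-10 + 0)*O = 8 - 10*O)
I(j, 467) + B = (8 - 10*(-2117)) - 2812482 = (8 + 21170) - 2812482 = 21178 - 2812482 = -2791304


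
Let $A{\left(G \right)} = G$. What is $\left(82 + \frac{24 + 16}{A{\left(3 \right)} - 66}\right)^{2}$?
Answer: $\frac{26275876}{3969} \approx 6620.3$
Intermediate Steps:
$\left(82 + \frac{24 + 16}{A{\left(3 \right)} - 66}\right)^{2} = \left(82 + \frac{24 + 16}{3 - 66}\right)^{2} = \left(82 + \frac{40}{-63}\right)^{2} = \left(82 + 40 \left(- \frac{1}{63}\right)\right)^{2} = \left(82 - \frac{40}{63}\right)^{2} = \left(\frac{5126}{63}\right)^{2} = \frac{26275876}{3969}$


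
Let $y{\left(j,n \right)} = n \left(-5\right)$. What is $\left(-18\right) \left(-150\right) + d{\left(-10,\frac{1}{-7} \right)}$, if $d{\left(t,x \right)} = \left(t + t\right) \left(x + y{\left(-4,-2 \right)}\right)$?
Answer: $\frac{17520}{7} \approx 2502.9$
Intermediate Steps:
$y{\left(j,n \right)} = - 5 n$
$d{\left(t,x \right)} = 2 t \left(10 + x\right)$ ($d{\left(t,x \right)} = \left(t + t\right) \left(x - -10\right) = 2 t \left(x + 10\right) = 2 t \left(10 + x\right)$)
$\left(-18\right) \left(-150\right) + d{\left(-10,\frac{1}{-7} \right)} = \left(-18\right) \left(-150\right) + 2 \left(-10\right) \left(10 + \frac{1}{-7}\right) = 2700 + 2 \left(-10\right) \left(10 - \frac{1}{7}\right) = 2700 + 2 \left(-10\right) \frac{69}{7} = 2700 - \frac{1380}{7} = \frac{17520}{7}$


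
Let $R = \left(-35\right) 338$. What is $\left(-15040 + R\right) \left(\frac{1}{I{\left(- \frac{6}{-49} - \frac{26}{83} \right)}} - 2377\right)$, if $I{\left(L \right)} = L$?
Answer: $\frac{24836196265}{388} \approx 6.4011 \cdot 10^{7}$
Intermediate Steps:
$R = -11830$
$\left(-15040 + R\right) \left(\frac{1}{I{\left(- \frac{6}{-49} - \frac{26}{83} \right)}} - 2377\right) = \left(-15040 - 11830\right) \left(\frac{1}{- \frac{6}{-49} - \frac{26}{83}} - 2377\right) = - 26870 \left(\frac{1}{\left(-6\right) \left(- \frac{1}{49}\right) - \frac{26}{83}} - 2377\right) = - 26870 \left(\frac{1}{\frac{6}{49} - \frac{26}{83}} - 2377\right) = - 26870 \left(\frac{1}{- \frac{776}{4067}} - 2377\right) = - 26870 \left(- \frac{4067}{776} - 2377\right) = \left(-26870\right) \left(- \frac{1848619}{776}\right) = \frac{24836196265}{388}$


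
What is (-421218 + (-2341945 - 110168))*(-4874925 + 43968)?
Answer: 13880938507767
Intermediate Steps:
(-421218 + (-2341945 - 110168))*(-4874925 + 43968) = (-421218 - 2452113)*(-4830957) = -2873331*(-4830957) = 13880938507767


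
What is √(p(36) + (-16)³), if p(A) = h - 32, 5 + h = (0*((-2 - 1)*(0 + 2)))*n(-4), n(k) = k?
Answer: I*√4133 ≈ 64.288*I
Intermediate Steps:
h = -5 (h = -5 + (0*((-2 - 1)*(0 + 2)))*(-4) = -5 + (0*(-3*2))*(-4) = -5 + (0*(-6))*(-4) = -5 + 0*(-4) = -5 + 0 = -5)
p(A) = -37 (p(A) = -5 - 32 = -37)
√(p(36) + (-16)³) = √(-37 + (-16)³) = √(-37 - 4096) = √(-4133) = I*√4133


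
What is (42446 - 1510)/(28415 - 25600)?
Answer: 40936/2815 ≈ 14.542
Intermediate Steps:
(42446 - 1510)/(28415 - 25600) = 40936/2815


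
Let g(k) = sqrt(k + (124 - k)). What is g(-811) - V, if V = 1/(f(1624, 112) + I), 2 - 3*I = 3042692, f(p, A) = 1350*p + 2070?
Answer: -1/1180240 + 2*sqrt(31) ≈ 11.136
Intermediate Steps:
f(p, A) = 2070 + 1350*p
I = -1014230 (I = 2/3 - 1/3*3042692 = 2/3 - 3042692/3 = -1014230)
g(k) = 2*sqrt(31) (g(k) = sqrt(124) = 2*sqrt(31))
V = 1/1180240 (V = 1/((2070 + 1350*1624) - 1014230) = 1/((2070 + 2192400) - 1014230) = 1/(2194470 - 1014230) = 1/1180240 ≈ 8.4729e-7)
g(-811) - V = 2*sqrt(31) - 1*1/1180240 = 2*sqrt(31) - 1/1180240 = -1/1180240 + 2*sqrt(31)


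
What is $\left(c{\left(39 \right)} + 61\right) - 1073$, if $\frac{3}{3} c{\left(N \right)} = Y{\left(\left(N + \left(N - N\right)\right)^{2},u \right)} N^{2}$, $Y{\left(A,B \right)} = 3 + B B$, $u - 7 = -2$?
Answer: $41576$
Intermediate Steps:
$u = 5$ ($u = 7 - 2 = 5$)
$Y{\left(A,B \right)} = 3 + B^{2}$
$c{\left(N \right)} = 28 N^{2}$ ($c{\left(N \right)} = \left(3 + 5^{2}\right) N^{2} = \left(3 + 25\right) N^{2} = 28 N^{2}$)
$\left(c{\left(39 \right)} + 61\right) - 1073 = \left(28 \cdot 39^{2} + 61\right) - 1073 = \left(28 \cdot 1521 + 61\right) - 1073 = \left(42588 + 61\right) - 1073 = 42649 - 1073 = 41576$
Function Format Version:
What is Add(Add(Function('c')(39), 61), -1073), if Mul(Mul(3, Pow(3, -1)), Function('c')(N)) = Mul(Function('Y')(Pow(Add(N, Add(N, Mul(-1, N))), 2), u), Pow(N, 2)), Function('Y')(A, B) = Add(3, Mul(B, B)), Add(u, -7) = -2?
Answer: 41576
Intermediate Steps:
u = 5 (u = Add(7, -2) = 5)
Function('Y')(A, B) = Add(3, Pow(B, 2))
Function('c')(N) = Mul(28, Pow(N, 2)) (Function('c')(N) = Mul(Add(3, Pow(5, 2)), Pow(N, 2)) = Mul(Add(3, 25), Pow(N, 2)) = Mul(28, Pow(N, 2)))
Add(Add(Function('c')(39), 61), -1073) = Add(Add(Mul(28, Pow(39, 2)), 61), -1073) = Add(Add(Mul(28, 1521), 61), -1073) = Add(Add(42588, 61), -1073) = Add(42649, -1073) = 41576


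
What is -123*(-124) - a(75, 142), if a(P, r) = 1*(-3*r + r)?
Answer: 15536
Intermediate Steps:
a(P, r) = -2*r (a(P, r) = 1*(-2*r) = -2*r)
-123*(-124) - a(75, 142) = -123*(-124) - (-2)*142 = 15252 - 1*(-284) = 15252 + 284 = 15536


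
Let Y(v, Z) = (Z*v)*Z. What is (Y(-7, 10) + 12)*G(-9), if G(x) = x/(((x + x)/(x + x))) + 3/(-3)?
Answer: 6880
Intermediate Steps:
G(x) = -1 + x (G(x) = x/(((2*x)/((2*x)))) + 3*(-⅓) = x/(((2*x)*(1/(2*x)))) - 1 = x/1 - 1 = x*1 - 1 = x - 1 = -1 + x)
Y(v, Z) = v*Z²
(Y(-7, 10) + 12)*G(-9) = (-7*10² + 12)*(-1 - 9) = (-7*100 + 12)*(-10) = (-700 + 12)*(-10) = -688*(-10) = 6880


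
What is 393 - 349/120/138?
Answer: 6507731/16560 ≈ 392.98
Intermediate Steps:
393 - 349/120/138 = 393 - 349*(1/120)/138 = 393 - 349/(120*138) = 393 - 1*349/16560 = 393 - 349/16560 = 6507731/16560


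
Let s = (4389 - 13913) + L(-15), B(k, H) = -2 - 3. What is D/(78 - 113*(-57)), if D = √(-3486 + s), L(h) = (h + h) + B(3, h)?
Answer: I*√13045/6519 ≈ 0.01752*I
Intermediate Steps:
B(k, H) = -5
L(h) = -5 + 2*h (L(h) = (h + h) - 5 = 2*h - 5 = -5 + 2*h)
s = -9559 (s = (4389 - 13913) + (-5 + 2*(-15)) = -9524 + (-5 - 30) = -9524 - 35 = -9559)
D = I*√13045 (D = √(-3486 - 9559) = √(-13045) = I*√13045 ≈ 114.21*I)
D/(78 - 113*(-57)) = (I*√13045)/(78 - 113*(-57)) = (I*√13045)/(78 + 6441) = (I*√13045)/6519 = (I*√13045)*(1/6519) = I*√13045/6519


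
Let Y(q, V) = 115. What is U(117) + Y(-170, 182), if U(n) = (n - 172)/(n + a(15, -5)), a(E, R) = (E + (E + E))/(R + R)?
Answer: 5153/45 ≈ 114.51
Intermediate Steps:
a(E, R) = 3*E/(2*R) (a(E, R) = (E + 2*E)/((2*R)) = (3*E)*(1/(2*R)) = 3*E/(2*R))
U(n) = (-172 + n)/(-9/2 + n) (U(n) = (n - 172)/(n + (3/2)*15/(-5)) = (-172 + n)/(n + (3/2)*15*(-⅕)) = (-172 + n)/(n - 9/2) = (-172 + n)/(-9/2 + n))
U(117) + Y(-170, 182) = 2*(-172 + 117)/(-9 + 2*117) + 115 = 2*(-55)/(-9 + 234) + 115 = 2*(-55)/225 + 115 = 2*(1/225)*(-55) + 115 = -22/45 + 115 = 5153/45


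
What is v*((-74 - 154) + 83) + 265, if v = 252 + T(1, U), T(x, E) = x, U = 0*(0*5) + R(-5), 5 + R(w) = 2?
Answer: -36420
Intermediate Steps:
R(w) = -3 (R(w) = -5 + 2 = -3)
U = -3 (U = 0*(0*5) - 3 = 0*0 - 3 = 0 - 3 = -3)
v = 253 (v = 252 + 1 = 253)
v*((-74 - 154) + 83) + 265 = 253*((-74 - 154) + 83) + 265 = 253*(-228 + 83) + 265 = 253*(-145) + 265 = -36685 + 265 = -36420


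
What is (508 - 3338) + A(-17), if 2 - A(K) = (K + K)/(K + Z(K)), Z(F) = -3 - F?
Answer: -8518/3 ≈ -2839.3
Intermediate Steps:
A(K) = 2 + 2*K/3 (A(K) = 2 - (K + K)/(K + (-3 - K)) = 2 - 2*K/(-3) = 2 - 2*K*(-1)/3 = 2 - (-2)*K/3 = 2 + 2*K/3)
(508 - 3338) + A(-17) = (508 - 3338) + (2 + (⅔)*(-17)) = -2830 + (2 - 34/3) = -2830 - 28/3 = -8518/3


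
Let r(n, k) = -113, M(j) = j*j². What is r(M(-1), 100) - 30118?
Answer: -30231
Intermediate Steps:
M(j) = j³
r(M(-1), 100) - 30118 = -113 - 30118 = -30231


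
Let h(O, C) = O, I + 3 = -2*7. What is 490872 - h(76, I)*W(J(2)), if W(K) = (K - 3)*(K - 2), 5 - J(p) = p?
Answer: 490872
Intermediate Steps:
J(p) = 5 - p
I = -17 (I = -3 - 2*7 = -3 - 14 = -17)
W(K) = (-3 + K)*(-2 + K)
490872 - h(76, I)*W(J(2)) = 490872 - 76*(6 + (5 - 1*2)² - 5*(5 - 1*2)) = 490872 - 76*(6 + (5 - 2)² - 5*(5 - 2)) = 490872 - 76*(6 + 3² - 5*3) = 490872 - 76*(6 + 9 - 15) = 490872 - 76*0 = 490872 - 1*0 = 490872 + 0 = 490872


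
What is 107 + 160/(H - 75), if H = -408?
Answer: 51521/483 ≈ 106.67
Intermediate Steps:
107 + 160/(H - 75) = 107 + 160/(-408 - 75) = 107 + 160/(-483) = 107 - 1/483*160 = 107 - 160/483 = 51521/483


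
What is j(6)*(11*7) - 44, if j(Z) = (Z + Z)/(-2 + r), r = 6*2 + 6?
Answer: 55/4 ≈ 13.750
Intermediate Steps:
r = 18 (r = 12 + 6 = 18)
j(Z) = Z/8 (j(Z) = (Z + Z)/(-2 + 18) = (2*Z)/16 = (2*Z)*(1/16) = Z/8)
j(6)*(11*7) - 44 = ((⅛)*6)*(11*7) - 44 = (¾)*77 - 44 = 231/4 - 44 = 55/4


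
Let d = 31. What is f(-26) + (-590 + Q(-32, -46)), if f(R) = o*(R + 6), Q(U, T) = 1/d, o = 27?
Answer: -35029/31 ≈ -1130.0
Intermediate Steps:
Q(U, T) = 1/31
f(R) = 162 + 27*R (f(R) = 27*(R + 6) = 27*(6 + R) = 162 + 27*R)
f(-26) + (-590 + Q(-32, -46)) = (162 + 27*(-26)) + (-590 + 1/31) = (162 - 702) - 18289/31 = -540 - 18289/31 = -35029/31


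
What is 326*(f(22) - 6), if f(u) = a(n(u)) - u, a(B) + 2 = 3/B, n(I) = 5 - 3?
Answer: -9291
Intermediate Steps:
n(I) = 2
a(B) = -2 + 3/B
f(u) = -½ - u (f(u) = (-2 + 3/2) - u = -½ - u)
326*(f(22) - 6) = 326*((-½ - 1*22) - 6) = 326*((-½ - 22) - 6) = 326*(-45/2 - 6) = 326*(-57/2) = -9291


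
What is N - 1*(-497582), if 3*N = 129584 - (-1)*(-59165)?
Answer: 521055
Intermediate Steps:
N = 23473 (N = (129584 - (-1)*(-59165))/3 = (129584 - 1*59165)/3 = (129584 - 59165)/3 = (⅓)*70419 = 23473)
N - 1*(-497582) = 23473 - 1*(-497582) = 23473 + 497582 = 521055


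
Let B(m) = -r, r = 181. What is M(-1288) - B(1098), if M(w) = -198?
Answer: -17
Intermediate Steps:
B(m) = -181 (B(m) = -1*181 = -181)
M(-1288) - B(1098) = -198 - 1*(-181) = -198 + 181 = -17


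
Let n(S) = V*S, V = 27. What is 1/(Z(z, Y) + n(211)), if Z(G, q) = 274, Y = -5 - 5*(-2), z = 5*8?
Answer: 1/5971 ≈ 0.00016748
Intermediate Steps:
z = 40
Y = 5 (Y = -5 + 10 = 5)
n(S) = 27*S
1/(Z(z, Y) + n(211)) = 1/(274 + 27*211) = 1/(274 + 5697) = 1/5971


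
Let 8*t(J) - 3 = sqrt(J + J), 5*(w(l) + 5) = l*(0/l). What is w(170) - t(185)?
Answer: -43/8 - sqrt(370)/8 ≈ -7.7794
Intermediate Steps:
w(l) = -5 (w(l) = -5 + (l*(0/l))/5 = -5 + (l*0)/5 = -5 + (1/5)*0 = -5 + 0 = -5)
t(J) = 3/8 + sqrt(2)*sqrt(J)/8 (t(J) = 3/8 + sqrt(J + J)/8 = 3/8 + sqrt(2*J)/8 = 3/8 + (sqrt(2)*sqrt(J))/8 = 3/8 + sqrt(2)*sqrt(J)/8)
w(170) - t(185) = -5 - (3/8 + sqrt(2)*sqrt(185)/8) = -5 - (3/8 + sqrt(370)/8) = -5 + (-3/8 - sqrt(370)/8) = -43/8 - sqrt(370)/8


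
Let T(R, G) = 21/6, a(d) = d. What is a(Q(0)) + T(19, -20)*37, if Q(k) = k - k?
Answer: 259/2 ≈ 129.50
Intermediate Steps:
Q(k) = 0
T(R, G) = 7/2 (T(R, G) = 21*(1/6) = 7/2)
a(Q(0)) + T(19, -20)*37 = 0 + (7/2)*37 = 0 + 259/2 = 259/2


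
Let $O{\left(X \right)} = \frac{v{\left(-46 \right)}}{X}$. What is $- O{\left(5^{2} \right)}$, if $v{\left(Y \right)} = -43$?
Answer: $\frac{43}{25} \approx 1.72$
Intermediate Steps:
$O{\left(X \right)} = - \frac{43}{X}$
$- O{\left(5^{2} \right)} = - \frac{-43}{5^{2}} = - \frac{-43}{25} = \left(-1\right) \left(- \frac{43}{25}\right) = \frac{43}{25}$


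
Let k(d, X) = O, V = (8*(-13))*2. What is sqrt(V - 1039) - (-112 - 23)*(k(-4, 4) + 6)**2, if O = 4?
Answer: 13500 + I*sqrt(1247) ≈ 13500.0 + 35.313*I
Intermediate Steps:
V = -208 (V = -104*2 = -208)
k(d, X) = 4
sqrt(V - 1039) - (-112 - 23)*(k(-4, 4) + 6)**2 = sqrt(-208 - 1039) - (-112 - 23)*(4 + 6)**2 = sqrt(-1247) - (-135)*10**2 = I*sqrt(1247) - (-135)*100 = I*sqrt(1247) - 1*(-13500) = I*sqrt(1247) + 13500 = 13500 + I*sqrt(1247)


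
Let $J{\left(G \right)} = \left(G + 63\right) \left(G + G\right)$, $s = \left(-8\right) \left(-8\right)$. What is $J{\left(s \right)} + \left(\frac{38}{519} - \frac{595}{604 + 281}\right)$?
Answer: $\frac{165918877}{10207} \approx 16255.0$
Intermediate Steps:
$s = 64$
$J{\left(G \right)} = 2 G \left(63 + G\right)$ ($J{\left(G \right)} = \left(63 + G\right) 2 G = 2 G \left(63 + G\right)$)
$J{\left(s \right)} + \left(\frac{38}{519} - \frac{595}{604 + 281}\right) = 2 \cdot 64 \left(63 + 64\right) + \left(\frac{38}{519} - \frac{595}{604 + 281}\right) = 2 \cdot 64 \cdot 127 + \left(38 \cdot \frac{1}{519} - \frac{595}{885}\right) = 16256 + \left(\frac{38}{519} - \frac{119}{177}\right) = 16256 - \frac{6115}{10207} = \frac{165918877}{10207}$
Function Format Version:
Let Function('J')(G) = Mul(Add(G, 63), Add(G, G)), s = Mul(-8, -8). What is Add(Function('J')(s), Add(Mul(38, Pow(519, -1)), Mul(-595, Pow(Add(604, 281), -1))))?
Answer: Rational(165918877, 10207) ≈ 16255.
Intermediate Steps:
s = 64
Function('J')(G) = Mul(2, G, Add(63, G)) (Function('J')(G) = Mul(Add(63, G), Mul(2, G)) = Mul(2, G, Add(63, G)))
Add(Function('J')(s), Add(Mul(38, Pow(519, -1)), Mul(-595, Pow(Add(604, 281), -1)))) = Add(Mul(2, 64, Add(63, 64)), Add(Mul(38, Pow(519, -1)), Mul(-595, Pow(Add(604, 281), -1)))) = Add(Mul(2, 64, 127), Add(Mul(38, Rational(1, 519)), Mul(-595, Pow(885, -1)))) = Add(16256, Add(Rational(38, 519), Mul(-595, Rational(1, 885)))) = Add(16256, Add(Rational(38, 519), Rational(-119, 177))) = Add(16256, Rational(-6115, 10207)) = Rational(165918877, 10207)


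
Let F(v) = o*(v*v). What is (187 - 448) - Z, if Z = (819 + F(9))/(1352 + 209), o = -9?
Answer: -407511/1561 ≈ -261.06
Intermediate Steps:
F(v) = -9*v**2 (F(v) = -9*v*v = -9*v**2)
Z = 90/1561 (Z = (819 - 9*9**2)/(1352 + 209) = (819 - 9*81)/1561 = (819 - 729)*(1/1561) = 90*(1/1561) = 90/1561 ≈ 0.057655)
(187 - 448) - Z = (187 - 448) - 1*90/1561 = -261 - 90/1561 = -407511/1561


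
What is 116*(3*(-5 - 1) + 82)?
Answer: 7424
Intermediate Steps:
116*(3*(-5 - 1) + 82) = 116*(3*(-6) + 82) = 116*(-18 + 82) = 116*64 = 7424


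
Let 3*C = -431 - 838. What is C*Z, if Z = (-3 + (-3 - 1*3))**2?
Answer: -34263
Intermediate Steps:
Z = 81 (Z = (-3 + (-3 - 3))**2 = (-3 - 6)**2 = (-9)**2 = 81)
C = -423 (C = (-431 - 838)/3 = (1/3)*(-1269) = -423)
C*Z = -423*81 = -34263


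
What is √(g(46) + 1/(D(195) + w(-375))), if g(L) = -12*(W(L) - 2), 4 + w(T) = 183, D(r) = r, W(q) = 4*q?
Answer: I*√305488810/374 ≈ 46.733*I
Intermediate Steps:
w(T) = 179 (w(T) = -4 + 183 = 179)
g(L) = 24 - 48*L (g(L) = -12*(4*L - 2) = -12*(-2 + 4*L) = 24 - 48*L)
√(g(46) + 1/(D(195) + w(-375))) = √((24 - 48*46) + 1/(195 + 179)) = √((24 - 2208) + 1/374) = √(-2184 + 1/374) = √(-816815/374) = I*√305488810/374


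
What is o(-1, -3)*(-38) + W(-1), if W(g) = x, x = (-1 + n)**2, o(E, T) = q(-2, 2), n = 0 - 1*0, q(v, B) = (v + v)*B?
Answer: 305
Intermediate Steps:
q(v, B) = 2*B*v (q(v, B) = (2*v)*B = 2*B*v)
n = 0 (n = 0 + 0 = 0)
o(E, T) = -8 (o(E, T) = 2*2*(-2) = -8)
x = 1 (x = (-1 + 0)**2 = (-1)**2 = 1)
W(g) = 1
o(-1, -3)*(-38) + W(-1) = -8*(-38) + 1 = 304 + 1 = 305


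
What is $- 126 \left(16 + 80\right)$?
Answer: $-12096$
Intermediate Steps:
$- 126 \left(16 + 80\right) = \left(-126\right) 96 = -12096$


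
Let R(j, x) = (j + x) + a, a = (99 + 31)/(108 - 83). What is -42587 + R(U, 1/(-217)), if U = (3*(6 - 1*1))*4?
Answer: -46136158/1085 ≈ -42522.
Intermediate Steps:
a = 26/5 (a = 130/25 = 130*(1/25) = 26/5 ≈ 5.2000)
U = 60 (U = (3*(6 - 1))*4 = (3*5)*4 = 15*4 = 60)
R(j, x) = 26/5 + j + x (R(j, x) = (j + x) + 26/5 = 26/5 + j + x)
-42587 + R(U, 1/(-217)) = -42587 + (26/5 + 60 + 1/(-217)) = -42587 + (26/5 + 60 - 1/217) = -42587 + 70737/1085 = -46136158/1085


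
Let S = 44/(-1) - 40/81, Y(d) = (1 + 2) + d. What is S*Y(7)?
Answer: -36040/81 ≈ -444.94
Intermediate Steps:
Y(d) = 3 + d
S = -3604/81 (S = 44*(-1) - 40*1/81 = -44 - 40/81 = -3604/81 ≈ -44.494)
S*Y(7) = -3604*(3 + 7)/81 = -3604/81*10 = -36040/81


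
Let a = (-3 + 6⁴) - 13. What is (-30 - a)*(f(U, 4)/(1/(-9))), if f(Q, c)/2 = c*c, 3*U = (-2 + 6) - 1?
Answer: 377280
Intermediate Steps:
U = 1 (U = ((-2 + 6) - 1)/3 = (4 - 1)/3 = (⅓)*3 = 1)
a = 1280 (a = (-3 + 1296) - 13 = 1293 - 13 = 1280)
f(Q, c) = 2*c² (f(Q, c) = 2*(c*c) = 2*c²)
(-30 - a)*(f(U, 4)/(1/(-9))) = (-30 - 1*1280)*((2*4²)/(1/(-9))) = (-30 - 1280)*((2*16)/(-⅑)) = -41920*(-9) = -1310*(-288) = 377280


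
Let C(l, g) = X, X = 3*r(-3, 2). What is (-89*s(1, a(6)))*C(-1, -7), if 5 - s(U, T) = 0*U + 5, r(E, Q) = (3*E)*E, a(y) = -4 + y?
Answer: 0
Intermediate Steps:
r(E, Q) = 3*E²
X = 81 (X = 3*(3*(-3)²) = 3*(3*9) = 3*27 = 81)
s(U, T) = 0 (s(U, T) = 5 - (0*U + 5) = 5 - (0 + 5) = 5 - 1*5 = 5 - 5 = 0)
C(l, g) = 81
(-89*s(1, a(6)))*C(-1, -7) = -89*0*81 = 0*81 = 0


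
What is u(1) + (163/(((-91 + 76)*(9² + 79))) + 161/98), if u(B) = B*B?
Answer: 43259/16800 ≈ 2.5749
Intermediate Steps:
u(B) = B²
u(1) + (163/(((-91 + 76)*(9² + 79))) + 161/98) = 1² + (163/(((-91 + 76)*(9² + 79))) + 161/98) = 1 + (163/((-15*(81 + 79))) + 161*(1/98)) = 1 + (163/((-15*160)) + 23/14) = 1 + (163/(-2400) + 23/14) = 1 + (163*(-1/2400) + 23/14) = 1 + (-163/2400 + 23/14) = 1 + 26459/16800 = 43259/16800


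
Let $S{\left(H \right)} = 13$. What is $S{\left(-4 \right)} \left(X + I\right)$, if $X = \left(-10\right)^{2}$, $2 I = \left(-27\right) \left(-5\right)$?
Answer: $\frac{4355}{2} \approx 2177.5$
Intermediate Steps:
$I = \frac{135}{2}$ ($I = \frac{\left(-27\right) \left(-5\right)}{2} = \frac{1}{2} \cdot 135 = \frac{135}{2} \approx 67.5$)
$X = 100$
$S{\left(-4 \right)} \left(X + I\right) = 13 \left(100 + \frac{135}{2}\right) = 13 \cdot \frac{335}{2} = \frac{4355}{2}$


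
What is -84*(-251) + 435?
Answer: 21519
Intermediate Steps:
-84*(-251) + 435 = 21084 + 435 = 21519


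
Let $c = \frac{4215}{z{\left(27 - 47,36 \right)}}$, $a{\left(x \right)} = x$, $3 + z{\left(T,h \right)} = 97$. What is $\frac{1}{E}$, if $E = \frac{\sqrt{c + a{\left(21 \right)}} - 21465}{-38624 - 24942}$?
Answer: $\frac{42752584620}{14436712987} + \frac{63566 \sqrt{581766}}{43310138961} \approx 2.9625$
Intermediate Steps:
$z{\left(T,h \right)} = 94$ ($z{\left(T,h \right)} = -3 + 97 = 94$)
$c = \frac{4215}{94} \approx 44.84$
$E = \frac{21465}{63566} - \frac{\sqrt{581766}}{5975204}$ ($E = \frac{\sqrt{\frac{4215}{94} + 21} - 21465}{-38624 - 24942} = \frac{\sqrt{\frac{6189}{94}} - 21465}{-63566} = \left(\frac{\sqrt{581766}}{94} - 21465\right) \left(- \frac{1}{63566}\right) = \left(-21465 + \frac{\sqrt{581766}}{94}\right) \left(- \frac{1}{63566}\right) = \frac{21465}{63566} - \frac{\sqrt{581766}}{5975204} \approx 0.33755$)
$\frac{1}{E} = \frac{1}{\frac{21465}{63566} - \frac{\sqrt{581766}}{5975204}}$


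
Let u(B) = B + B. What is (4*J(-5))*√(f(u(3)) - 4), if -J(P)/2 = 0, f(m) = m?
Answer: 0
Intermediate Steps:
u(B) = 2*B
J(P) = 0 (J(P) = -2*0 = 0)
(4*J(-5))*√(f(u(3)) - 4) = (4*0)*√(2*3 - 4) = 0*√(6 - 4) = 0*√2 = 0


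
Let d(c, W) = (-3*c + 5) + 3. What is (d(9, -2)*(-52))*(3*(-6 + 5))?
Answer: -2964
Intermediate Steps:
d(c, W) = 8 - 3*c (d(c, W) = (5 - 3*c) + 3 = 8 - 3*c)
(d(9, -2)*(-52))*(3*(-6 + 5)) = ((8 - 3*9)*(-52))*(3*(-6 + 5)) = ((8 - 27)*(-52))*(3*(-1)) = -19*(-52)*(-3) = 988*(-3) = -2964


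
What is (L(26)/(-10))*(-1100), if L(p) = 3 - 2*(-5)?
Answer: 1430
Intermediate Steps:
L(p) = 13 (L(p) = 3 + 10 = 13)
(L(26)/(-10))*(-1100) = (13/(-10))*(-1100) = (13*(-1/10))*(-1100) = -13/10*(-1100) = 1430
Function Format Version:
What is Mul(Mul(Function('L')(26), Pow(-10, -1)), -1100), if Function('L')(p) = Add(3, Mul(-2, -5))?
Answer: 1430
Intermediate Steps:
Function('L')(p) = 13 (Function('L')(p) = Add(3, 10) = 13)
Mul(Mul(Function('L')(26), Pow(-10, -1)), -1100) = Mul(Mul(13, Pow(-10, -1)), -1100) = Mul(Mul(13, Rational(-1, 10)), -1100) = Mul(Rational(-13, 10), -1100) = 1430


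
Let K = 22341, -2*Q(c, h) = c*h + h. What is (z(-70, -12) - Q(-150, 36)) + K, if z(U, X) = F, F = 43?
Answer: 19702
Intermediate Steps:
Q(c, h) = -h/2 - c*h/2 (Q(c, h) = -(c*h + h)/2 = -(h + c*h)/2 = -h/2 - c*h/2)
z(U, X) = 43
(z(-70, -12) - Q(-150, 36)) + K = (43 - (-1)*36*(1 - 150)/2) + 22341 = (43 - (-1)*36*(-149)/2) + 22341 = (43 - 1*2682) + 22341 = (43 - 2682) + 22341 = -2639 + 22341 = 19702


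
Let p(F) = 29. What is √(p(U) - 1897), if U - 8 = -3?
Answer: 2*I*√467 ≈ 43.22*I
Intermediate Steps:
U = 5 (U = 8 - 3 = 5)
√(p(U) - 1897) = √(29 - 1897) = √(-1868) = 2*I*√467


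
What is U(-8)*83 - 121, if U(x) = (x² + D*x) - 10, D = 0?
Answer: 4361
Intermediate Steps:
U(x) = -10 + x² (U(x) = (x² + 0*x) - 10 = (x² + 0) - 10 = x² - 10 = -10 + x²)
U(-8)*83 - 121 = (-10 + (-8)²)*83 - 121 = (-10 + 64)*83 - 121 = 54*83 - 121 = 4482 - 121 = 4361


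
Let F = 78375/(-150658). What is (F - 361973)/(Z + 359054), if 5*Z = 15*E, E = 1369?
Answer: -54534206609/54713109938 ≈ -0.99673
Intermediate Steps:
Z = 4107 (Z = (15*1369)/5 = (⅕)*20535 = 4107)
F = -78375/150658 (F = 78375*(-1/150658) = -78375/150658 ≈ -0.52022)
(F - 361973)/(Z + 359054) = (-78375/150658 - 361973)/(4107 + 359054) = -54534206609/150658/363161 = -54534206609/150658*1/363161 = -54534206609/54713109938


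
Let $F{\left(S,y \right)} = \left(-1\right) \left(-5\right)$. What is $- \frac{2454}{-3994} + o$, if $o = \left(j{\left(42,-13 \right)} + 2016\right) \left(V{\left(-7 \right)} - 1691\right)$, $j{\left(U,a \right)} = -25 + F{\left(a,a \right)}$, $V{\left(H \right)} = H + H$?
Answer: $- \frac{6796149233}{1997} \approx -3.4032 \cdot 10^{6}$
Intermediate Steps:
$V{\left(H \right)} = 2 H$
$F{\left(S,y \right)} = 5$
$j{\left(U,a \right)} = -20$ ($j{\left(U,a \right)} = -25 + 5 = -20$)
$o = -3403180$ ($o = \left(-20 + 2016\right) \left(2 \left(-7\right) - 1691\right) = 1996 \left(-14 - 1691\right) = 1996 \left(-1705\right) = -3403180$)
$- \frac{2454}{-3994} + o = - \frac{2454}{-3994} - 3403180 = \left(-2454\right) \left(- \frac{1}{3994}\right) - 3403180 = \frac{1227}{1997} - 3403180 = - \frac{6796149233}{1997}$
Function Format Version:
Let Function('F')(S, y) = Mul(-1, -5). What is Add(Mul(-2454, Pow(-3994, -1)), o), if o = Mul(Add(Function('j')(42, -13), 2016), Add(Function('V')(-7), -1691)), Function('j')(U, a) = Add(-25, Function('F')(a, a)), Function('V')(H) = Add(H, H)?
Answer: Rational(-6796149233, 1997) ≈ -3.4032e+6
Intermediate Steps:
Function('V')(H) = Mul(2, H)
Function('F')(S, y) = 5
Function('j')(U, a) = -20 (Function('j')(U, a) = Add(-25, 5) = -20)
o = -3403180 (o = Mul(Add(-20, 2016), Add(Mul(2, -7), -1691)) = Mul(1996, Add(-14, -1691)) = Mul(1996, -1705) = -3403180)
Add(Mul(-2454, Pow(-3994, -1)), o) = Add(Mul(-2454, Pow(-3994, -1)), -3403180) = Add(Mul(-2454, Rational(-1, 3994)), -3403180) = Add(Rational(1227, 1997), -3403180) = Rational(-6796149233, 1997)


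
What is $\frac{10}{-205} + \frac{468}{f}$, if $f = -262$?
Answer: $- \frac{9856}{5371} \approx -1.835$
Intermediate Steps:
$\frac{10}{-205} + \frac{468}{f} = \frac{10}{-205} + \frac{468}{-262} = 10 \left(- \frac{1}{205}\right) + 468 \left(- \frac{1}{262}\right) = - \frac{2}{41} - \frac{234}{131} = - \frac{9856}{5371}$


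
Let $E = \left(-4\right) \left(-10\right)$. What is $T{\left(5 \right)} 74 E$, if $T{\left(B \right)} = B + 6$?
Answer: $32560$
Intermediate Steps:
$T{\left(B \right)} = 6 + B$
$E = 40$
$T{\left(5 \right)} 74 E = \left(6 + 5\right) 74 \cdot 40 = 11 \cdot 74 \cdot 40 = 814 \cdot 40 = 32560$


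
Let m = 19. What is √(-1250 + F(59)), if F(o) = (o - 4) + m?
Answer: 14*I*√6 ≈ 34.293*I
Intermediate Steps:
F(o) = 15 + o (F(o) = (o - 4) + 19 = (-4 + o) + 19 = 15 + o)
√(-1250 + F(59)) = √(-1250 + (15 + 59)) = √(-1250 + 74) = √(-1176) = 14*I*√6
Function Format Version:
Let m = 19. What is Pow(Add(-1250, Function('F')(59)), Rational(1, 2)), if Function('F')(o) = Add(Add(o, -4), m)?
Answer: Mul(14, I, Pow(6, Rational(1, 2))) ≈ Mul(34.293, I)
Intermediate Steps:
Function('F')(o) = Add(15, o) (Function('F')(o) = Add(Add(o, -4), 19) = Add(Add(-4, o), 19) = Add(15, o))
Pow(Add(-1250, Function('F')(59)), Rational(1, 2)) = Pow(Add(-1250, Add(15, 59)), Rational(1, 2)) = Pow(Add(-1250, 74), Rational(1, 2)) = Pow(-1176, Rational(1, 2)) = Mul(14, I, Pow(6, Rational(1, 2)))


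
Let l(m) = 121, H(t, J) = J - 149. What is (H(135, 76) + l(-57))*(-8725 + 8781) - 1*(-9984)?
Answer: 12672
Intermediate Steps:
H(t, J) = -149 + J
(H(135, 76) + l(-57))*(-8725 + 8781) - 1*(-9984) = ((-149 + 76) + 121)*(-8725 + 8781) - 1*(-9984) = (-73 + 121)*56 + 9984 = 48*56 + 9984 = 2688 + 9984 = 12672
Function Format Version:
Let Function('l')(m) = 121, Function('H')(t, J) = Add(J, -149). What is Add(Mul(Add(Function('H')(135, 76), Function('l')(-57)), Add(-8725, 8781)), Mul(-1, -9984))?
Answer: 12672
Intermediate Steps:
Function('H')(t, J) = Add(-149, J)
Add(Mul(Add(Function('H')(135, 76), Function('l')(-57)), Add(-8725, 8781)), Mul(-1, -9984)) = Add(Mul(Add(Add(-149, 76), 121), Add(-8725, 8781)), Mul(-1, -9984)) = Add(Mul(Add(-73, 121), 56), 9984) = Add(Mul(48, 56), 9984) = Add(2688, 9984) = 12672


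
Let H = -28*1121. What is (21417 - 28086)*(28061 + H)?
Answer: 22187763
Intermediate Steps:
H = -31388
(21417 - 28086)*(28061 + H) = (21417 - 28086)*(28061 - 31388) = -6669*(-3327) = 22187763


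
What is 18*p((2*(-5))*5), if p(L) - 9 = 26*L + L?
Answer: -24138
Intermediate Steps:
p(L) = 9 + 27*L (p(L) = 9 + (26*L + L) = 9 + 27*L)
18*p((2*(-5))*5) = 18*(9 + 27*((2*(-5))*5)) = 18*(9 + 27*(-10*5)) = 18*(9 + 27*(-50)) = 18*(9 - 1350) = 18*(-1341) = -24138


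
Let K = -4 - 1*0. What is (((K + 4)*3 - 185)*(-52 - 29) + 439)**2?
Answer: 237899776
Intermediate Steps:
K = -4 (K = -4 + 0 = -4)
(((K + 4)*3 - 185)*(-52 - 29) + 439)**2 = (((-4 + 4)*3 - 185)*(-52 - 29) + 439)**2 = ((0*3 - 185)*(-81) + 439)**2 = ((0 - 185)*(-81) + 439)**2 = (-185*(-81) + 439)**2 = (14985 + 439)**2 = 15424**2 = 237899776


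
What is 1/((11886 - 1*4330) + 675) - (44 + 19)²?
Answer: -32668838/8231 ≈ -3969.0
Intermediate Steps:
1/((11886 - 1*4330) + 675) - (44 + 19)² = 1/((11886 - 4330) + 675) - 1*63² = 1/(7556 + 675) - 1*3969 = 1/8231 - 3969 = -32668838/8231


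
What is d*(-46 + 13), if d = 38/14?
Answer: -627/7 ≈ -89.571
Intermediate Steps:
d = 19/7 (d = 38*(1/14) = 19/7 ≈ 2.7143)
d*(-46 + 13) = 19*(-46 + 13)/7 = (19/7)*(-33) = -627/7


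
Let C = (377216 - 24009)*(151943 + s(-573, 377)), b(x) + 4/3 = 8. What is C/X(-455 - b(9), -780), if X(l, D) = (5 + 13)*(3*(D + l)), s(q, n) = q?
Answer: -5346494359/6705 ≈ -7.9739e+5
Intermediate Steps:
b(x) = 20/3 (b(x) = -4/3 + 8 = 20/3)
X(l, D) = 54*D + 54*l (X(l, D) = 18*(3*D + 3*l) = 54*D + 54*l)
C = 53464943590 (C = (377216 - 24009)*(151943 - 573) = 353207*151370 = 53464943590)
C/X(-455 - b(9), -780) = 53464943590/(54*(-780) + 54*(-455 - 1*20/3)) = 53464943590/(-42120 + 54*(-455 - 20/3)) = 53464943590/(-42120 + 54*(-1385/3)) = 53464943590/(-42120 - 24930) = 53464943590/(-67050) = 53464943590*(-1/67050) = -5346494359/6705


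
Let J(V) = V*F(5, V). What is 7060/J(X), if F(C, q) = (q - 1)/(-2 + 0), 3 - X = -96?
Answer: -7060/4851 ≈ -1.4554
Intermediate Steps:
X = 99 (X = 3 - 1*(-96) = 3 + 96 = 99)
F(C, q) = ½ - q/2 (F(C, q) = (-1 + q)/(-2) = (-1 + q)*(-½) = ½ - q/2)
J(V) = V*(½ - V/2)
7060/J(X) = 7060/(((½)*99*(1 - 1*99))) = 7060/(((½)*99*(1 - 99))) = 7060/(((½)*99*(-98))) = 7060/(-4851) = 7060*(-1/4851) = -7060/4851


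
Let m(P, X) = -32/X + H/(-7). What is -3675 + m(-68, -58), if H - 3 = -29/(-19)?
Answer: -14174841/3857 ≈ -3675.1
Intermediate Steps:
H = 86/19 (H = 3 - 29/(-19) = 3 - 29*(-1/19) = 3 + 29/19 = 86/19 ≈ 4.5263)
m(P, X) = -86/133 - 32/X (m(P, X) = -32/X + (86/19)/(-7) = -32/X + (86/19)*(-⅐) = -32/X - 86/133 = -86/133 - 32/X)
-3675 + m(-68, -58) = -3675 + (-86/133 - 32/(-58)) = -3675 + (-86/133 - 32*(-1/58)) = -3675 + (-86/133 + 16/29) = -3675 - 366/3857 = -14174841/3857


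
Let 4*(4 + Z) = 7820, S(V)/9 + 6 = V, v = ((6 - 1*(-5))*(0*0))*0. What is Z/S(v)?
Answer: -1951/54 ≈ -36.130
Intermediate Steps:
v = 0 (v = ((6 + 5)*0)*0 = (11*0)*0 = 0*0 = 0)
S(V) = -54 + 9*V
Z = 1951 (Z = -4 + (1/4)*7820 = -4 + 1955 = 1951)
Z/S(v) = 1951/(-54 + 9*0) = 1951/(-54 + 0) = 1951/(-54) = 1951*(-1/54) = -1951/54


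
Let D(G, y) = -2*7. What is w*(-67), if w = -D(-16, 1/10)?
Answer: -938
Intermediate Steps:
D(G, y) = -14
w = 14 (w = -1*(-14) = 14)
w*(-67) = 14*(-67) = -938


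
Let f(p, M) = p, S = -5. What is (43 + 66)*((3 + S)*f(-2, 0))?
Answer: 436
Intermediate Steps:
(43 + 66)*((3 + S)*f(-2, 0)) = (43 + 66)*((3 - 5)*(-2)) = 109*(-2*(-2)) = 109*4 = 436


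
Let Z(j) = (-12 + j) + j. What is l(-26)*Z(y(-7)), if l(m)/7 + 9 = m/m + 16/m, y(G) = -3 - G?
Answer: 3136/13 ≈ 241.23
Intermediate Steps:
Z(j) = -12 + 2*j
l(m) = -56 + 112/m (l(m) = -63 + 7*(m/m + 16/m) = -63 + 7*(1 + 16/m) = -63 + (7 + 112/m) = -56 + 112/m)
l(-26)*Z(y(-7)) = (-56 + 112/(-26))*(-12 + 2*(-3 - 1*(-7))) = (-56 + 112*(-1/26))*(-12 + 2*(-3 + 7)) = (-56 - 56/13)*(-12 + 2*4) = -784*(-12 + 8)/13 = -784/13*(-4) = 3136/13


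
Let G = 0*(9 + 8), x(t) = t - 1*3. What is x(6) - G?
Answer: 3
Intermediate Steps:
x(t) = -3 + t (x(t) = t - 3 = -3 + t)
G = 0 (G = 0*17 = 0)
x(6) - G = (-3 + 6) - 1*0 = 3 + 0 = 3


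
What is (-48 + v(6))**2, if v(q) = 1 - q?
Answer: 2809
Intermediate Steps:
(-48 + v(6))**2 = (-48 + (1 - 1*6))**2 = (-48 + (1 - 6))**2 = (-48 - 5)**2 = (-53)**2 = 2809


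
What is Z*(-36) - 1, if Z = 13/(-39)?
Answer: 11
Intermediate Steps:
Z = -⅓ (Z = 13*(-1/39) = -⅓ ≈ -0.33333)
Z*(-36) - 1 = -⅓*(-36) - 1 = 12 - 1 = 11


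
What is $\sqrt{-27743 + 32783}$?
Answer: $12 \sqrt{35} \approx 70.993$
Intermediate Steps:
$\sqrt{-27743 + 32783} = \sqrt{5040} = 12 \sqrt{35}$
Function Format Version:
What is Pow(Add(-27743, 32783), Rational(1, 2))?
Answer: Mul(12, Pow(35, Rational(1, 2))) ≈ 70.993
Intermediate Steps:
Pow(Add(-27743, 32783), Rational(1, 2)) = Pow(5040, Rational(1, 2)) = Mul(12, Pow(35, Rational(1, 2)))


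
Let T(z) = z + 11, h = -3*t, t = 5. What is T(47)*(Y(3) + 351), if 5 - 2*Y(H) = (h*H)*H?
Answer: 24418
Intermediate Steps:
h = -15 (h = -3*5 = -15)
Y(H) = 5/2 + 15*H**2/2 (Y(H) = 5/2 - (-15*H)*H/2 = 5/2 - (-15)*H**2/2 = 5/2 + 15*H**2/2)
T(z) = 11 + z
T(47)*(Y(3) + 351) = (11 + 47)*((5/2 + (15/2)*3**2) + 351) = 58*((5/2 + (15/2)*9) + 351) = 58*((5/2 + 135/2) + 351) = 58*(70 + 351) = 58*421 = 24418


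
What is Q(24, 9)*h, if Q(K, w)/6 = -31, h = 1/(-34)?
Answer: 93/17 ≈ 5.4706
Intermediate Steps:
h = -1/34 ≈ -0.029412
Q(K, w) = -186 (Q(K, w) = 6*(-31) = -186)
Q(24, 9)*h = -186*(-1/34) = 93/17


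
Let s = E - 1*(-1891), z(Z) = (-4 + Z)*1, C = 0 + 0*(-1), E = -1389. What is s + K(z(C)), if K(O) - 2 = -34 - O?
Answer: 474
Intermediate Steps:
C = 0 (C = 0 + 0 = 0)
z(Z) = -4 + Z
K(O) = -32 - O (K(O) = 2 + (-34 - O) = -32 - O)
s = 502 (s = -1389 - 1*(-1891) = -1389 + 1891 = 502)
s + K(z(C)) = 502 + (-32 - (-4 + 0)) = 502 + (-32 - 1*(-4)) = 502 + (-32 + 4) = 502 - 28 = 474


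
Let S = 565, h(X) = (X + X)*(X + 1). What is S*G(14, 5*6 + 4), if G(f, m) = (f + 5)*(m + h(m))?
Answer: 25914290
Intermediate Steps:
h(X) = 2*X*(1 + X) (h(X) = (2*X)*(1 + X) = 2*X*(1 + X))
G(f, m) = (5 + f)*(m + 2*m*(1 + m)) (G(f, m) = (f + 5)*(m + 2*m*(1 + m)) = (5 + f)*(m + 2*m*(1 + m)))
S*G(14, 5*6 + 4) = 565*((5*6 + 4)*(15 + 14 + 10*(5*6 + 4) + 2*14*(1 + (5*6 + 4)))) = 565*((30 + 4)*(15 + 14 + 10*(30 + 4) + 2*14*(1 + (30 + 4)))) = 565*(34*(15 + 14 + 10*34 + 2*14*(1 + 34))) = 565*(34*(15 + 14 + 340 + 2*14*35)) = 565*(34*(15 + 14 + 340 + 980)) = 565*(34*1349) = 565*45866 = 25914290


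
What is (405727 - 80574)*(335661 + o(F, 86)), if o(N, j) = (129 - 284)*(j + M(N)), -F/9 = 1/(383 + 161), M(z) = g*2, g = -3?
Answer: 105109283933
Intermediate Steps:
M(z) = -6 (M(z) = -3*2 = -6)
F = -9/544 (F = -9/(383 + 161) = -9/544 ≈ -0.016544)
o(N, j) = 930 - 155*j (o(N, j) = (129 - 284)*(j - 6) = -155*(-6 + j) = 930 - 155*j)
(405727 - 80574)*(335661 + o(F, 86)) = (405727 - 80574)*(335661 + (930 - 155*86)) = 325153*(335661 + (930 - 13330)) = 325153*(335661 - 12400) = 325153*323261 = 105109283933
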